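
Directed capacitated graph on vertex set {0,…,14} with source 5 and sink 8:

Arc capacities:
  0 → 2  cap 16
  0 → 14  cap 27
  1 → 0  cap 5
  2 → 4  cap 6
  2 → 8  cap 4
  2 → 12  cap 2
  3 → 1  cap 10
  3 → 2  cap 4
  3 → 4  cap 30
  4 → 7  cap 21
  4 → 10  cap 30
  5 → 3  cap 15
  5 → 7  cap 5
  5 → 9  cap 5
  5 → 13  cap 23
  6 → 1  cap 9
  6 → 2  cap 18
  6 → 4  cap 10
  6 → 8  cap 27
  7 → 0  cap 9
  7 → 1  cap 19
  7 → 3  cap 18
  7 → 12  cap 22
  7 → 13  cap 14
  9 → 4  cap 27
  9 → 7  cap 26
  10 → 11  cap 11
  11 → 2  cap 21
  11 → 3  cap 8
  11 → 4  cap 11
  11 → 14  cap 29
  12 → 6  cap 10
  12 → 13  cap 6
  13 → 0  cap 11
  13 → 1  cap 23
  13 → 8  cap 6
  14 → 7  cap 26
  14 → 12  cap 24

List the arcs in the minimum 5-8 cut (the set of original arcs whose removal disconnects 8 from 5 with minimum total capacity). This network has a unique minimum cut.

augment #1: 5→13→8 push 6
augment #2: 5→3→2→8 push 4
augment #3: 5→7→12→6→8 push 5
augment #4: 5→9→7→12→6→8 push 5
max flow = 20; residual-reachable set from 5 gives S-side
cut edges (S→T): {(2,8), (12,6), (13,8)} total cap 20

Min-cut arcs: {(2,8), (12,6), (13,8)} (total capacity 20)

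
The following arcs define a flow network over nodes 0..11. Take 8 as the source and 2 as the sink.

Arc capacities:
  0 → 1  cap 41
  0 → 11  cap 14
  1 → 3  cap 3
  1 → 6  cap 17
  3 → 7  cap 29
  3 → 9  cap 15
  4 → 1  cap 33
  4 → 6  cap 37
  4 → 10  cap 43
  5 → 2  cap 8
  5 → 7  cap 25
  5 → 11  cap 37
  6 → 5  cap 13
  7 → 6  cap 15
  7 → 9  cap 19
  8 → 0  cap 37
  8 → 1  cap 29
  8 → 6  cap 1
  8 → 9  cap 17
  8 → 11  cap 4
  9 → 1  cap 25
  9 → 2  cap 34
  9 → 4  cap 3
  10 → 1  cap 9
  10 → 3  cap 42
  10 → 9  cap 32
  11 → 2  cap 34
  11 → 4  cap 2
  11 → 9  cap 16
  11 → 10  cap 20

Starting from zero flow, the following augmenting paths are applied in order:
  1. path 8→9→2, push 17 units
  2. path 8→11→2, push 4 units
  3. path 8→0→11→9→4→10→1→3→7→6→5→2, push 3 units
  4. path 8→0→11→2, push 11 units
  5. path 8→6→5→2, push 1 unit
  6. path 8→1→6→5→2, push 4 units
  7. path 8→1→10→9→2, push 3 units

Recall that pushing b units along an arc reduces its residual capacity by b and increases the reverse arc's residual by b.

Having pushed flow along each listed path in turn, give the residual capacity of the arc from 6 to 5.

after path 1 (8→9→2, push 17): res(6,5)=13
after path 2 (8→11→2, push 4): res(6,5)=13
after path 3 (8→0→11→9→4→10→1→3→7→6→5→2, push 3): res(6,5)=10
after path 4 (8→0→11→2, push 11): res(6,5)=10
after path 5 (8→6→5→2, push 1): res(6,5)=9
after path 6 (8→1→6→5→2, push 4): res(6,5)=5
after path 7 (8→1→10→9→2, push 3): res(6,5)=5

Residual capacity of (6,5): 5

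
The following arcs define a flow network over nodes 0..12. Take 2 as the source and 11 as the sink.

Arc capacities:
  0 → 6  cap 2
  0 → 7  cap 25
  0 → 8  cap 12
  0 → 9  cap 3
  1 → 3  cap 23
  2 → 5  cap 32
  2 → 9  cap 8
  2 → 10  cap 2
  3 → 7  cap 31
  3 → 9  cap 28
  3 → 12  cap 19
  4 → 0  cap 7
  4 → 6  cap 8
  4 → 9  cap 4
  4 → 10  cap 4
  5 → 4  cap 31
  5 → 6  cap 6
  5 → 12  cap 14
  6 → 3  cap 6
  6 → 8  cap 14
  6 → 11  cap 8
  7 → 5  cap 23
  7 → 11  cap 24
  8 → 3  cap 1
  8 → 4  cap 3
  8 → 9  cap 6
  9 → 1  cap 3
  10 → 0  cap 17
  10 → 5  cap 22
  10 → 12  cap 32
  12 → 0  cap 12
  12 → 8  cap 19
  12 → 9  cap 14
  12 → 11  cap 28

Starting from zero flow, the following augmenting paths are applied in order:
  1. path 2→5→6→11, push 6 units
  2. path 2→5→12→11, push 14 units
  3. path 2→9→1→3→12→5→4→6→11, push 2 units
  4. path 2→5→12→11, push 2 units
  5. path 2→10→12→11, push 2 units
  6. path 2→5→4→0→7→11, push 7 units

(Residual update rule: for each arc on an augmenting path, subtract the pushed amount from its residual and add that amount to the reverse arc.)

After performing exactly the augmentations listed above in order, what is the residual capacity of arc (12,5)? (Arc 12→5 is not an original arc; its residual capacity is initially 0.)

after path 1 (2→5→6→11, push 6): res(12,5)=0
after path 2 (2→5→12→11, push 14): res(12,5)=14
after path 3 (2→9→1→3→12→5→4→6→11, push 2): res(12,5)=12
after path 4 (2→5→12→11, push 2): res(12,5)=14
after path 5 (2→10→12→11, push 2): res(12,5)=14
after path 6 (2→5→4→0→7→11, push 7): res(12,5)=14

Residual capacity of (12,5): 14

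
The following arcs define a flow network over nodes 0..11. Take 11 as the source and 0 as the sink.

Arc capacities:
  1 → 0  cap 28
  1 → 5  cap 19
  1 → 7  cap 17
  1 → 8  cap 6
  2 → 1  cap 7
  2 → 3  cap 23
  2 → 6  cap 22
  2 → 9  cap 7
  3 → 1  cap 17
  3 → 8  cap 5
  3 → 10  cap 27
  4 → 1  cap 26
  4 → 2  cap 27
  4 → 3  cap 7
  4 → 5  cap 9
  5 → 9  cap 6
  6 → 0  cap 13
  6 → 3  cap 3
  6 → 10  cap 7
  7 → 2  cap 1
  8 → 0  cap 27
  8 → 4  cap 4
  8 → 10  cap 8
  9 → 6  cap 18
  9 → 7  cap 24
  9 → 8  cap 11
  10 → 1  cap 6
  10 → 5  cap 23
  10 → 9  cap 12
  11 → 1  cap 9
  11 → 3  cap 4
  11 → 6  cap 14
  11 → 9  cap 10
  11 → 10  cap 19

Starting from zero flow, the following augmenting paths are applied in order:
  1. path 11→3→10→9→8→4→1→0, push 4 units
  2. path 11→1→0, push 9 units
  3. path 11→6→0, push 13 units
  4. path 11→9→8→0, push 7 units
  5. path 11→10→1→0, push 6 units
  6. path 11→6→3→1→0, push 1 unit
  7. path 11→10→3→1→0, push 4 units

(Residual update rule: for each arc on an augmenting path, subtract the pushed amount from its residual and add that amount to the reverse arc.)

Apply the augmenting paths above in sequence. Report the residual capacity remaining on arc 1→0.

after path 1 (11→3→10→9→8→4→1→0, push 4): res(1,0)=24
after path 2 (11→1→0, push 9): res(1,0)=15
after path 3 (11→6→0, push 13): res(1,0)=15
after path 4 (11→9→8→0, push 7): res(1,0)=15
after path 5 (11→10→1→0, push 6): res(1,0)=9
after path 6 (11→6→3→1→0, push 1): res(1,0)=8
after path 7 (11→10→3→1→0, push 4): res(1,0)=4

Residual capacity of (1,0): 4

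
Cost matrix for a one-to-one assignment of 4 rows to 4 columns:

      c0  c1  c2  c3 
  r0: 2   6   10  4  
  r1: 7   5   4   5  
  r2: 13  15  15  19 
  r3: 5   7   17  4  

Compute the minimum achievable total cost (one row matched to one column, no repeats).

Minimum assignment cost: 25

optimal assignment: row0→col0 (cost 2), row1→col2 (cost 4), row2→col1 (cost 15), row3→col3 (cost 4)
total = 2 + 4 + 15 + 4 = 25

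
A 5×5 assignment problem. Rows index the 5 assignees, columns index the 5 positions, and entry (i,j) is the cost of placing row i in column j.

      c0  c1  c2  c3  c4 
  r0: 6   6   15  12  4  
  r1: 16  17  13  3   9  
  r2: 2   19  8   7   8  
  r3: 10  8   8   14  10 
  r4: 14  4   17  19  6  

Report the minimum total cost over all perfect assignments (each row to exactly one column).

Minimum assignment cost: 21

optimal assignment: row0→col4 (cost 4), row1→col3 (cost 3), row2→col0 (cost 2), row3→col2 (cost 8), row4→col1 (cost 4)
total = 4 + 3 + 2 + 8 + 4 = 21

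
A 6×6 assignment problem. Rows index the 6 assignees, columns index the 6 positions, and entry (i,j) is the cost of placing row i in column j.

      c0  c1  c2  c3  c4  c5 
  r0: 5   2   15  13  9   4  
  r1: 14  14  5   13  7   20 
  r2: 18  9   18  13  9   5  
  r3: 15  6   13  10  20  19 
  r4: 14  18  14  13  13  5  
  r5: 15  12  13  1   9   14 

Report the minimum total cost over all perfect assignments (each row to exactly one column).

optimal assignment: row0→col0 (cost 5), row1→col2 (cost 5), row2→col4 (cost 9), row3→col1 (cost 6), row4→col5 (cost 5), row5→col3 (cost 1)
total = 5 + 5 + 9 + 6 + 5 + 1 = 31

Minimum assignment cost: 31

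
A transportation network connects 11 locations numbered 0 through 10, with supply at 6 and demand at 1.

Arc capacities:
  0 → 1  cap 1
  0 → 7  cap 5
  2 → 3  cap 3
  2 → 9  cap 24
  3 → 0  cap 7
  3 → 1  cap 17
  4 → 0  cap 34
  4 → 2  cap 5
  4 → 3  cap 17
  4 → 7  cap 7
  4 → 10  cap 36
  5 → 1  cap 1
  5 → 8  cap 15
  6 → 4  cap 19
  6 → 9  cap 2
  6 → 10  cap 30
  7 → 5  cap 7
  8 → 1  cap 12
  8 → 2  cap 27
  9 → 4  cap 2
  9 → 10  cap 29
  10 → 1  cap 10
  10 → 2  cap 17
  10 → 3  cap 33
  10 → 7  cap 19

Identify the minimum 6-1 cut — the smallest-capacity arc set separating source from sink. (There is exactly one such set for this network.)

augment #1: 6→10→1 push 10
augment #2: 6→4→0→1 push 1
augment #3: 6→4→3→1 push 17
augment #4: 6→4→7→5→1 push 1
augment #5: 6→10→7→5→8→1 push 6
max flow = 35; residual-reachable set from 6 gives S-side
cut edges (S→T): {(0,1), (3,1), (7,5), (10,1)} total cap 35

Min-cut arcs: {(0,1), (3,1), (7,5), (10,1)} (total capacity 35)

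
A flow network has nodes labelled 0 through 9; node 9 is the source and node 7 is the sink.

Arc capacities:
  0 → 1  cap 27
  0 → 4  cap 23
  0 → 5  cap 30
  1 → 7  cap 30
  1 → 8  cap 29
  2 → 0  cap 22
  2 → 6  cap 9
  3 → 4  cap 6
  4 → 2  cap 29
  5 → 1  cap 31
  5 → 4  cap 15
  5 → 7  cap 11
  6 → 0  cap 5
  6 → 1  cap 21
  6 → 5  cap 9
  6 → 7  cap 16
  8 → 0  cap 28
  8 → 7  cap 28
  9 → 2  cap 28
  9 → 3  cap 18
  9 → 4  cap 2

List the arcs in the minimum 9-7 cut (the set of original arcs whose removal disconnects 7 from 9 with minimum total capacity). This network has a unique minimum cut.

Min-cut arcs: {(2,0), (2,6)} (total capacity 31)

augment #1: 9→2→6→7 push 9
augment #2: 9→2→0→1→7 push 19
augment #3: 9→4→2→0→1→7 push 2
augment #4: 9→3→4→2→0→1→7 push 1
max flow = 31; residual-reachable set from 9 gives S-side
cut edges (S→T): {(2,0), (2,6)} total cap 31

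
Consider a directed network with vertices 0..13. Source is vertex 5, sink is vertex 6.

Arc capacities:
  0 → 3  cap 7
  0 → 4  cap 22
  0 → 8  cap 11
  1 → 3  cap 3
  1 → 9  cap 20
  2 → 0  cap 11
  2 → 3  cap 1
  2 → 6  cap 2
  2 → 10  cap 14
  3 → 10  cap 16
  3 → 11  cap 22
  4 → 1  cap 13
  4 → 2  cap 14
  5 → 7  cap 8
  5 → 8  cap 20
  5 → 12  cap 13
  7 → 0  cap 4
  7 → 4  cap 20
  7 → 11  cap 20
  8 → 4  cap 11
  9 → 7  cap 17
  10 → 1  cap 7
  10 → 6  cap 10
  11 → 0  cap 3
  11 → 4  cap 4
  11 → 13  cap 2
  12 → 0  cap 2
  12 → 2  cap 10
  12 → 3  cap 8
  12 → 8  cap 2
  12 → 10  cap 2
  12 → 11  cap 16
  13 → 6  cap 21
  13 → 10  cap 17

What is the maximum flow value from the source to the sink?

Maximum flow value: 14

augment #1: 5→12→2→6 bottleneck 2, total now 2
augment #2: 5→12→10→6 bottleneck 2, total now 4
augment #3: 5→7→11→13→6 bottleneck 2, total now 6
augment #4: 5→12→2→10→6 bottleneck 8, total now 14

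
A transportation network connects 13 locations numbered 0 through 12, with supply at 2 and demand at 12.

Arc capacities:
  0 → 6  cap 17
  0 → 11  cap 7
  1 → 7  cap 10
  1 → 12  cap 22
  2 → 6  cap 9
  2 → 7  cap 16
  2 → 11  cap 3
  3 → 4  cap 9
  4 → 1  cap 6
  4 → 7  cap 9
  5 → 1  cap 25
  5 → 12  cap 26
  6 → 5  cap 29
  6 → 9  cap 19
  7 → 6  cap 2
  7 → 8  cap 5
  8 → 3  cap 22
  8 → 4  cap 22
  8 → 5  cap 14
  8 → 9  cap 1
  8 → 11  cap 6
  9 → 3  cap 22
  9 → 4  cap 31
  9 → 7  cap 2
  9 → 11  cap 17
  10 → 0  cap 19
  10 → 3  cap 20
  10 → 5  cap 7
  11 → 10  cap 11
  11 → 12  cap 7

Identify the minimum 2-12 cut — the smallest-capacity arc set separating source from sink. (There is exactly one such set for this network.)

Min-cut arcs: {(2,6), (2,11), (7,6), (7,8)} (total capacity 19)

augment #1: 2→11→12 push 3
augment #2: 2→6→5→12 push 9
augment #3: 2→7→6→5→12 push 2
augment #4: 2→7→8→5→12 push 5
max flow = 19; residual-reachable set from 2 gives S-side
cut edges (S→T): {(2,6), (2,11), (7,6), (7,8)} total cap 19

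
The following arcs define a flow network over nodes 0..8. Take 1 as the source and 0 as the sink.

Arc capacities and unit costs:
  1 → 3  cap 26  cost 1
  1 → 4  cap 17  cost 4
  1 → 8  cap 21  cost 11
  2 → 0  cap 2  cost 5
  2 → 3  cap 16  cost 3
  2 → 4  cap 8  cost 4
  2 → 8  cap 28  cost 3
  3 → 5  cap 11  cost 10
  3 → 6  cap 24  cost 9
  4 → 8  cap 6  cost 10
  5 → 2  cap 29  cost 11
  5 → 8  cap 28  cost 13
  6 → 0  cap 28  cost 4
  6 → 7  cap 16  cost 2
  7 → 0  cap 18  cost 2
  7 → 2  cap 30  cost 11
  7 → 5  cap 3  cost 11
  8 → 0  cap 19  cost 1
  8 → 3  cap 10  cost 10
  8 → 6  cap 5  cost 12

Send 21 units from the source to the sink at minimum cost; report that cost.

shortest-cost path #1: 1→8→0 push 19 @ unit cost 12 (adds 228)
shortest-cost path #2: 1→3→6→0 push 2 @ unit cost 14 (adds 28)
total cost = 256

Minimum cost for 21 units: 256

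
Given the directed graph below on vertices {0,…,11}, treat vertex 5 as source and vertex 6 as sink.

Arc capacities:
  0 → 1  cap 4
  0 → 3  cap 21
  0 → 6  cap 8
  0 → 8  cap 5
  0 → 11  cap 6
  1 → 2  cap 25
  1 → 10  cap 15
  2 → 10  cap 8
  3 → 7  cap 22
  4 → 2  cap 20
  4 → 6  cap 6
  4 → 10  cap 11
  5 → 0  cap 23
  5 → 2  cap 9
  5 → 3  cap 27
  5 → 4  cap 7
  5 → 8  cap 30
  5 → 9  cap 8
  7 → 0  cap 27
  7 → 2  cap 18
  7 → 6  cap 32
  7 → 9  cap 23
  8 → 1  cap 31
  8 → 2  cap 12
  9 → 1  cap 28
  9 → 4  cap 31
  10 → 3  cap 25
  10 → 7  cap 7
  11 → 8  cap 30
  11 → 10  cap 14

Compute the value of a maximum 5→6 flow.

augment #1: 5→0→6 bottleneck 8, total now 8
augment #2: 5→4→6 bottleneck 6, total now 14
augment #3: 5→3→7→6 bottleneck 22, total now 36
augment #4: 5→2→10→7→6 bottleneck 7, total now 43

Maximum flow value: 43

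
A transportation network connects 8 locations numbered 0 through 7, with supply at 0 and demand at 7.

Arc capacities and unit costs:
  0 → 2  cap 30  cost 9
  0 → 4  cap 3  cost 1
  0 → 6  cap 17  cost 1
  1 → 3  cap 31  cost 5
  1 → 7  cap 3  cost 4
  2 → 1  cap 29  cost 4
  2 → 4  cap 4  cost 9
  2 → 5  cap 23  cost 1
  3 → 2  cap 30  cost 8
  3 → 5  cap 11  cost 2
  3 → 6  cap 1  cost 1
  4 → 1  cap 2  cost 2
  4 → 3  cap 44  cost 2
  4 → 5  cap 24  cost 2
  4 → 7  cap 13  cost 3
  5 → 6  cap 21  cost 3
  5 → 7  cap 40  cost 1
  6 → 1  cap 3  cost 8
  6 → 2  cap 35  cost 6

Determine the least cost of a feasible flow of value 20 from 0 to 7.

shortest-cost path #1: 0→4→7 push 3 @ unit cost 4 (adds 12)
shortest-cost path #2: 0→6→2→5→7 push 17 @ unit cost 9 (adds 153)
total cost = 165

Minimum cost for 20 units: 165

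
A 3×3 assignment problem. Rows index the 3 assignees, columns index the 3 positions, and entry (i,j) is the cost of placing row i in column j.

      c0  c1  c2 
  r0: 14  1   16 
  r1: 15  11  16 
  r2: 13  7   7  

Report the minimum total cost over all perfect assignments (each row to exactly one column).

optimal assignment: row0→col1 (cost 1), row1→col0 (cost 15), row2→col2 (cost 7)
total = 1 + 15 + 7 = 23

Minimum assignment cost: 23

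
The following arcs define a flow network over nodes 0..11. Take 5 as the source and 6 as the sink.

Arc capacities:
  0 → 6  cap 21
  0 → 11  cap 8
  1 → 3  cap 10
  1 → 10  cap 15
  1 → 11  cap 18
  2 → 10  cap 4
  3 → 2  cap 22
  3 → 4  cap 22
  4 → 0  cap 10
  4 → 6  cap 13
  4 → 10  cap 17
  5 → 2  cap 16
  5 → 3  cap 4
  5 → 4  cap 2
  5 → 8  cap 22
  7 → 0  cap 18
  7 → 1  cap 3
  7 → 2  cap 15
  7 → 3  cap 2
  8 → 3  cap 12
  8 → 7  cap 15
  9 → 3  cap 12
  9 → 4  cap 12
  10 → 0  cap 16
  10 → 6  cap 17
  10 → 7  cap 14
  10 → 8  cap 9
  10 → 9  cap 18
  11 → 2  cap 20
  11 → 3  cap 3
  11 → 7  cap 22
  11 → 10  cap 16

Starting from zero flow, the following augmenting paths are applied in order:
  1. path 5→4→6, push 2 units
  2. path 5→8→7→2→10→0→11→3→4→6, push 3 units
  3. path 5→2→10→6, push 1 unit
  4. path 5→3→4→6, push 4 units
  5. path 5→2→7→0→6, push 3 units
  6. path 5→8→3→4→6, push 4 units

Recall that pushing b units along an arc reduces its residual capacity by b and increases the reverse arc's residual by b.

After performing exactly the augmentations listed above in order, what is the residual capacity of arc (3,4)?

Residual capacity of (3,4): 11

after path 1 (5→4→6, push 2): res(3,4)=22
after path 2 (5→8→7→2→10→0→11→3→4→6, push 3): res(3,4)=19
after path 3 (5→2→10→6, push 1): res(3,4)=19
after path 4 (5→3→4→6, push 4): res(3,4)=15
after path 5 (5→2→7→0→6, push 3): res(3,4)=15
after path 6 (5→8→3→4→6, push 4): res(3,4)=11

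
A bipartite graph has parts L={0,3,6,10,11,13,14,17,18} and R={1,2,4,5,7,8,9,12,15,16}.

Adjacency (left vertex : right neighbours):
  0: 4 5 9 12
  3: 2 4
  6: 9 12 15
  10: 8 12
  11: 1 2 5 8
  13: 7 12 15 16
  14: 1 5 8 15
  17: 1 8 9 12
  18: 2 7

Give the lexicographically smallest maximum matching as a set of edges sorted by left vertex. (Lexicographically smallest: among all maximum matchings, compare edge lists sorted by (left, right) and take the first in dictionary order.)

|M| = 9 (so the lex-smallest maximum matching has 9 edges)
process left vertices in ascending order; for each, take the smallest-labelled available neighbour that still permits 9 edges overall, or leave it unmatched if none does
lex-smallest matching: {0-4, 3-2, 6-9, 10-8, 11-1, 13-15, 14-5, 17-12, 18-7}

Lex-smallest maximum matching: {(0,4), (3,2), (6,9), (10,8), (11,1), (13,15), (14,5), (17,12), (18,7)}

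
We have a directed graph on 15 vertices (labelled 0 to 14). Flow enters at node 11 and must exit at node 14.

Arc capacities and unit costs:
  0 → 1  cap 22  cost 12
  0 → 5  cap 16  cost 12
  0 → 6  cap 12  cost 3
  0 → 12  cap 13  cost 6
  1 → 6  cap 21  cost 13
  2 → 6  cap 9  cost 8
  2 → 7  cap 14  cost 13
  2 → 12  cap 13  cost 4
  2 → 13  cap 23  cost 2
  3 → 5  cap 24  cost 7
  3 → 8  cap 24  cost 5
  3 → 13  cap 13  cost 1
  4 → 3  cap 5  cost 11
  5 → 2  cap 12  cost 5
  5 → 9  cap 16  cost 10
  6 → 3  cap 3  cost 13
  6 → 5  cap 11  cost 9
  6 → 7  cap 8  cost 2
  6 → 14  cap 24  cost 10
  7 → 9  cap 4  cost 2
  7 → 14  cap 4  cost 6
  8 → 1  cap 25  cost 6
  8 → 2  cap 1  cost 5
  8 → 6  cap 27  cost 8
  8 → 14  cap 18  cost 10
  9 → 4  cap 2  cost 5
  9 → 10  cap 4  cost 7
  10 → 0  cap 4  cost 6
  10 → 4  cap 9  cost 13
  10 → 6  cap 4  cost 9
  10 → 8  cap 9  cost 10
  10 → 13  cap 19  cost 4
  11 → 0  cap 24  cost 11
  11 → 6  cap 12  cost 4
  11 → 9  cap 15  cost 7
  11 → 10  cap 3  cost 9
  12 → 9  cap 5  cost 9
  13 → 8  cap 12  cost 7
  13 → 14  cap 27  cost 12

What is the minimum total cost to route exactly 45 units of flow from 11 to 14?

Minimum cost for 45 units: 1219

shortest-cost path #1: 11→6→7→14 push 4 @ unit cost 12 (adds 48)
shortest-cost path #2: 11→6→14 push 8 @ unit cost 14 (adds 112)
shortest-cost path #3: 11→0→6→14 push 12 @ unit cost 24 (adds 288)
shortest-cost path #4: 11→10→13→14 push 3 @ unit cost 25 (adds 75)
shortest-cost path #5: 11→9→10→13→14 push 4 @ unit cost 30 (adds 120)
shortest-cost path #6: 11→9→4→3→13→14 push 2 @ unit cost 36 (adds 72)
shortest-cost path #7: 11→0→5→2→13→14 push 12 @ unit cost 42 (adds 504)
total cost = 1219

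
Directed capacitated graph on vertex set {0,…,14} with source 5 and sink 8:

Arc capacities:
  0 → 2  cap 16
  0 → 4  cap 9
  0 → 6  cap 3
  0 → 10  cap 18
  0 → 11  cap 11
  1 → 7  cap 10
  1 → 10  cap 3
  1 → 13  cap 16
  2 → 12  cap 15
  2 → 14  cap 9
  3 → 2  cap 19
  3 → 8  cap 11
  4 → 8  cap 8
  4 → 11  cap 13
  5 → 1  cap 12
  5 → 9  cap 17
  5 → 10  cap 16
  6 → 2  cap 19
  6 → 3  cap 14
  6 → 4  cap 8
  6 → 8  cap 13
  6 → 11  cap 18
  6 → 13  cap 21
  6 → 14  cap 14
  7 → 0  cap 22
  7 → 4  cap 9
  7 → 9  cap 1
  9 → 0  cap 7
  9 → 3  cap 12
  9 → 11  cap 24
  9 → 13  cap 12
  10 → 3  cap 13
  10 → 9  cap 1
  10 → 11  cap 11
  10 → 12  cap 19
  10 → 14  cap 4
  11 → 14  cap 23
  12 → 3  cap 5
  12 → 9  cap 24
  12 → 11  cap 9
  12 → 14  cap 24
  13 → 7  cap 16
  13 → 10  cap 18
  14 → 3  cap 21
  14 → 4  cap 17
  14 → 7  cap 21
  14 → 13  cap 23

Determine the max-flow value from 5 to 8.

augment #1: 5→9→3→8 bottleneck 11, total now 11
augment #2: 5→1→7→4→8 bottleneck 8, total now 19
augment #3: 5→9→0→6→8 bottleneck 3, total now 22

Maximum flow value: 22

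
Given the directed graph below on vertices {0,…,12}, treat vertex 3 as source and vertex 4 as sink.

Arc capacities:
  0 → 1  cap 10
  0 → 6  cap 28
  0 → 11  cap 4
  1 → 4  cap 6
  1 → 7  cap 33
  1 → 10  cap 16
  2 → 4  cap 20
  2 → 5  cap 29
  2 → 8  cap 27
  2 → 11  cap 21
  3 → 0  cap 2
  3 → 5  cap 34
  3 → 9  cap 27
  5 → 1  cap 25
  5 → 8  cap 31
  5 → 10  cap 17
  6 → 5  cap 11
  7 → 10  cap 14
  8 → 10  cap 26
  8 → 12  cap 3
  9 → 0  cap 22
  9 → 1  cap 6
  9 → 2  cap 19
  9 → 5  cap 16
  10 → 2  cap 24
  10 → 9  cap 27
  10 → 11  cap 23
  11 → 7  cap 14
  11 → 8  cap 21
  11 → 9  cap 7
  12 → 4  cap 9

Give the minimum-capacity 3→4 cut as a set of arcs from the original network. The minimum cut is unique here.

Min-cut arcs: {(1,4), (2,4), (8,12)} (total capacity 29)

augment #1: 3→0→1→4 push 2
augment #2: 3→5→1→4 push 4
augment #3: 3→9→2→4 push 19
augment #4: 3→5→8→12→4 push 3
augment #5: 3→5→10→2→4 push 1
max flow = 29; residual-reachable set from 3 gives S-side
cut edges (S→T): {(1,4), (2,4), (8,12)} total cap 29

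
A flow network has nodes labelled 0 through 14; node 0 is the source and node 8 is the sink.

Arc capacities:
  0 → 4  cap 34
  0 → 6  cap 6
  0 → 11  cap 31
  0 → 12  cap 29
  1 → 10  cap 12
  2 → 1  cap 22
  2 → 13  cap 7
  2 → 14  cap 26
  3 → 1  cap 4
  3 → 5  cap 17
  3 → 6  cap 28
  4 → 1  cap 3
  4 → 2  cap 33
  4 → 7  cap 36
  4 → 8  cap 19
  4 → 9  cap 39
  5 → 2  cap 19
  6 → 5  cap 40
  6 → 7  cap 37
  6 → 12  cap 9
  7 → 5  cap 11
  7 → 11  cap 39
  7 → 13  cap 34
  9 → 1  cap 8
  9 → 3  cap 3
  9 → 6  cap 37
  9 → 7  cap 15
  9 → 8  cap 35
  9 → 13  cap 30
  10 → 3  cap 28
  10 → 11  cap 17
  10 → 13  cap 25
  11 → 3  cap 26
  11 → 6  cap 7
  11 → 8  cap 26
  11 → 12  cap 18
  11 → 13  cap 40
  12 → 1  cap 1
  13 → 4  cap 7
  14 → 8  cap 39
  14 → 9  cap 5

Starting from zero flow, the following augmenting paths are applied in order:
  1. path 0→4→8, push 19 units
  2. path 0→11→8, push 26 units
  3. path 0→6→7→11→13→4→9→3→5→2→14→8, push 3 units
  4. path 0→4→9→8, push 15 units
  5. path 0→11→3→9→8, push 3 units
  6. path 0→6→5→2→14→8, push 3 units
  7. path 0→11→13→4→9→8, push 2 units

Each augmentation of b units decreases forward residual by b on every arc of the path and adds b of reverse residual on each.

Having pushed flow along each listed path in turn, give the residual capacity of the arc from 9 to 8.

Residual capacity of (9,8): 15

after path 1 (0→4→8, push 19): res(9,8)=35
after path 2 (0→11→8, push 26): res(9,8)=35
after path 3 (0→6→7→11→13→4→9→3→5→2→14→8, push 3): res(9,8)=35
after path 4 (0→4→9→8, push 15): res(9,8)=20
after path 5 (0→11→3→9→8, push 3): res(9,8)=17
after path 6 (0→6→5→2→14→8, push 3): res(9,8)=17
after path 7 (0→11→13→4→9→8, push 2): res(9,8)=15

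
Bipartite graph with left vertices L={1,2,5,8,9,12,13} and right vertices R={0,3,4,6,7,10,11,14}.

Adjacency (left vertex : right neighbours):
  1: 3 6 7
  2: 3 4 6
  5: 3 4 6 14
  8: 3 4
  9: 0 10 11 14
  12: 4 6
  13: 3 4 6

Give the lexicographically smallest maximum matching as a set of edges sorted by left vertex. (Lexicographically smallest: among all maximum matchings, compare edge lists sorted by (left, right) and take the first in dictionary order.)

|M| = 6 (so the lex-smallest maximum matching has 6 edges)
process left vertices in ascending order; for each, take the smallest-labelled available neighbour that still permits 6 edges overall, or leave it unmatched if none does
lex-smallest matching: {1-7, 2-3, 5-14, 8-4, 9-0, 12-6}

Lex-smallest maximum matching: {(1,7), (2,3), (5,14), (8,4), (9,0), (12,6)}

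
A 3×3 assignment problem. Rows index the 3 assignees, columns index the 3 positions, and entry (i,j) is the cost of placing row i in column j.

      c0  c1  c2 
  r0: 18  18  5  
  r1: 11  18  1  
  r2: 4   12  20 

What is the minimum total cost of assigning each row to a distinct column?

optimal assignment: row0→col1 (cost 18), row1→col2 (cost 1), row2→col0 (cost 4)
total = 18 + 1 + 4 = 23

Minimum assignment cost: 23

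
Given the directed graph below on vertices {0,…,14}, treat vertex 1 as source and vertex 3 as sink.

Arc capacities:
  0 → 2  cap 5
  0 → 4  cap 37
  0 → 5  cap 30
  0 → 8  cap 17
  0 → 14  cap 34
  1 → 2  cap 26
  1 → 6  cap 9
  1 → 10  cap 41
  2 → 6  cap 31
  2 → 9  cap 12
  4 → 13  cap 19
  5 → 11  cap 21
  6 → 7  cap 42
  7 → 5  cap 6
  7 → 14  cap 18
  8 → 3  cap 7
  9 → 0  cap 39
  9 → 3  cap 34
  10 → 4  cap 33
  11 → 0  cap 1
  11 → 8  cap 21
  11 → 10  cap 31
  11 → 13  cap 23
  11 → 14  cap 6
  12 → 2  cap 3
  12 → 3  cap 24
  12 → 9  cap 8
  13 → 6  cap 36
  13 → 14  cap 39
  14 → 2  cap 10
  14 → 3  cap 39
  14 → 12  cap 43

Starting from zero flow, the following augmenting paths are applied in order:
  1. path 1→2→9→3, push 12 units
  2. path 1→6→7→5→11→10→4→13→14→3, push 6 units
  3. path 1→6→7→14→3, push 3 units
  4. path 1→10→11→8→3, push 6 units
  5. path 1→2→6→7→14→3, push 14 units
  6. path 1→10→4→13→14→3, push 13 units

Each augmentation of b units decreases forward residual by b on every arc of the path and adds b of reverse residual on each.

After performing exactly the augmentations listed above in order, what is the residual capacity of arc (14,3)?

Residual capacity of (14,3): 3

after path 1 (1→2→9→3, push 12): res(14,3)=39
after path 2 (1→6→7→5→11→10→4→13→14→3, push 6): res(14,3)=33
after path 3 (1→6→7→14→3, push 3): res(14,3)=30
after path 4 (1→10→11→8→3, push 6): res(14,3)=30
after path 5 (1→2→6→7→14→3, push 14): res(14,3)=16
after path 6 (1→10→4→13→14→3, push 13): res(14,3)=3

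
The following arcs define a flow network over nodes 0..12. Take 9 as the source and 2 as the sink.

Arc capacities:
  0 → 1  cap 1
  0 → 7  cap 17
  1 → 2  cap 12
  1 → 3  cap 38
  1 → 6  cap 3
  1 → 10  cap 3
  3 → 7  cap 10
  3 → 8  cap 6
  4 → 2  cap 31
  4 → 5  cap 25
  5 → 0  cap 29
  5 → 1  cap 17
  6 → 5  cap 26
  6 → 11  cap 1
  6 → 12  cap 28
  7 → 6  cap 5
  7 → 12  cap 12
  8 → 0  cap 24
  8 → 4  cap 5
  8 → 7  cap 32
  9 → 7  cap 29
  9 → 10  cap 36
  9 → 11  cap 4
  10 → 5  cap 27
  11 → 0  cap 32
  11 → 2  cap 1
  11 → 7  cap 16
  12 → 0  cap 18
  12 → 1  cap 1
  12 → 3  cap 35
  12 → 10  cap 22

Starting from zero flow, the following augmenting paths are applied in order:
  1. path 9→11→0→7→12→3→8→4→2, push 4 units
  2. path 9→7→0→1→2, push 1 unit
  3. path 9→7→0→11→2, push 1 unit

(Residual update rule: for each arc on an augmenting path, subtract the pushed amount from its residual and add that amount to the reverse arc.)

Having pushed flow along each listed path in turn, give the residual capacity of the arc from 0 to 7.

after path 1 (9→11→0→7→12→3→8→4→2, push 4): res(0,7)=13
after path 2 (9→7→0→1→2, push 1): res(0,7)=14
after path 3 (9→7→0→11→2, push 1): res(0,7)=15

Residual capacity of (0,7): 15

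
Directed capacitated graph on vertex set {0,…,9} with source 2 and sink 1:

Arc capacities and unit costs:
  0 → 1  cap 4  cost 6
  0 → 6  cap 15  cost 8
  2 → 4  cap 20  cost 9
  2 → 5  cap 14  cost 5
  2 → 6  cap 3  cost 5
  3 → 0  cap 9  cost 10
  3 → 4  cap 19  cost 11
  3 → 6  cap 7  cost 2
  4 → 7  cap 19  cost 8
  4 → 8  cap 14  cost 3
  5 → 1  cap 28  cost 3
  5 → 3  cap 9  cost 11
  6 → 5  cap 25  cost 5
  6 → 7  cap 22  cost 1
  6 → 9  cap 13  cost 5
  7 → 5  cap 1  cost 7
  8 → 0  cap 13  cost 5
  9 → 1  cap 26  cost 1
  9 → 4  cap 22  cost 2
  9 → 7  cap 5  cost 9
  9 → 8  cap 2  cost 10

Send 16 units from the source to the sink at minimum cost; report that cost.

shortest-cost path #1: 2→5→1 push 14 @ unit cost 8 (adds 112)
shortest-cost path #2: 2→6→9→1 push 2 @ unit cost 11 (adds 22)
total cost = 134

Minimum cost for 16 units: 134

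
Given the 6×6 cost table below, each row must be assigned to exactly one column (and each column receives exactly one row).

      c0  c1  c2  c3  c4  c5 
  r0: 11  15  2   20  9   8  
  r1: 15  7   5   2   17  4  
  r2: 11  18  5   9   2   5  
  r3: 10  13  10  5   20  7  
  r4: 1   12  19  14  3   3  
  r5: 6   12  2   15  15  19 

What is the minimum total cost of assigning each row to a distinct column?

one of 2 optimal assignments: row0→col2 (cost 2), row1→col1 (cost 7), row2→col4 (cost 2), row3→col3 (cost 5), row4→col5 (cost 3), row5→col0 (cost 6)
total = 2 + 7 + 2 + 5 + 3 + 6 = 25

Minimum assignment cost: 25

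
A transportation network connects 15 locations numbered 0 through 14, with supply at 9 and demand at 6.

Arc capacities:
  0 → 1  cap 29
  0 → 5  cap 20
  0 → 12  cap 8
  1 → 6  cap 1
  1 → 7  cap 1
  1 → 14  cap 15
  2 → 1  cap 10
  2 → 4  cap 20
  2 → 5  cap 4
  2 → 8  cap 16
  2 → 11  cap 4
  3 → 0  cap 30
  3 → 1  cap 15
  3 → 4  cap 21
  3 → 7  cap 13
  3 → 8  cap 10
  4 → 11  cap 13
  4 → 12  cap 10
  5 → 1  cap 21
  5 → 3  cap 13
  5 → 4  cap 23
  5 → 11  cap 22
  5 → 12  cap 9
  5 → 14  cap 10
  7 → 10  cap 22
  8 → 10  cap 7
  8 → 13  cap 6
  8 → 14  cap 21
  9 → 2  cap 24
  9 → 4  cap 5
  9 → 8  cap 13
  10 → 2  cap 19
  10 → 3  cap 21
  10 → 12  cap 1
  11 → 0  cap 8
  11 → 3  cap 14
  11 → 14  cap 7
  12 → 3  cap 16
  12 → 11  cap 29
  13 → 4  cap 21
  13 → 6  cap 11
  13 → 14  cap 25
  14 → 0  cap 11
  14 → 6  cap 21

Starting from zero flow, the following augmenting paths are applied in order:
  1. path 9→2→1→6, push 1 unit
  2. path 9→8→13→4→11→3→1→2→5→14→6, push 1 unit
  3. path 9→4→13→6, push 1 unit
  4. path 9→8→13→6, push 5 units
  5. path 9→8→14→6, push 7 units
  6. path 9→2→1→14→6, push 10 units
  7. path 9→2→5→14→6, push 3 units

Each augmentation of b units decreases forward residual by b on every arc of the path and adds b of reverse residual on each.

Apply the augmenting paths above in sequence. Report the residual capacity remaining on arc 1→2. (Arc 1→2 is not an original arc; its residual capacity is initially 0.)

after path 1 (9→2→1→6, push 1): res(1,2)=1
after path 2 (9→8→13→4→11→3→1→2→5→14→6, push 1): res(1,2)=0
after path 3 (9→4→13→6, push 1): res(1,2)=0
after path 4 (9→8→13→6, push 5): res(1,2)=0
after path 5 (9→8→14→6, push 7): res(1,2)=0
after path 6 (9→2→1→14→6, push 10): res(1,2)=10
after path 7 (9→2→5→14→6, push 3): res(1,2)=10

Residual capacity of (1,2): 10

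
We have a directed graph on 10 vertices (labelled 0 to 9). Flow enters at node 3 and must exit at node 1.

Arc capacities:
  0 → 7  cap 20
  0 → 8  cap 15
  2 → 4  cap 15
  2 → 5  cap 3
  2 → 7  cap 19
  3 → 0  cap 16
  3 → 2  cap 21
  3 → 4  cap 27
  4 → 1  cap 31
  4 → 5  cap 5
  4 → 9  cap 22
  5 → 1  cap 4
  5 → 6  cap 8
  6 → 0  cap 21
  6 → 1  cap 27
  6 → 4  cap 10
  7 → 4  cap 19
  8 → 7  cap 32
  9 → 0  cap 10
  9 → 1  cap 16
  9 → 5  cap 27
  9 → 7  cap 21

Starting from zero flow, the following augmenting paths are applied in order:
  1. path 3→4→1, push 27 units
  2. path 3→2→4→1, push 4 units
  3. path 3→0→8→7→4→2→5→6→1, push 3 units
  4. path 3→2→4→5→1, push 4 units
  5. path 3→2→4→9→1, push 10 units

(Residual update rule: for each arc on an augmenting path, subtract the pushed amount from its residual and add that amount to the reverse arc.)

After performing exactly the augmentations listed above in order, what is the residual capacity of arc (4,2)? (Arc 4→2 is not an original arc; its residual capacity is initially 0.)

Residual capacity of (4,2): 15

after path 1 (3→4→1, push 27): res(4,2)=0
after path 2 (3→2→4→1, push 4): res(4,2)=4
after path 3 (3→0→8→7→4→2→5→6→1, push 3): res(4,2)=1
after path 4 (3→2→4→5→1, push 4): res(4,2)=5
after path 5 (3→2→4→9→1, push 10): res(4,2)=15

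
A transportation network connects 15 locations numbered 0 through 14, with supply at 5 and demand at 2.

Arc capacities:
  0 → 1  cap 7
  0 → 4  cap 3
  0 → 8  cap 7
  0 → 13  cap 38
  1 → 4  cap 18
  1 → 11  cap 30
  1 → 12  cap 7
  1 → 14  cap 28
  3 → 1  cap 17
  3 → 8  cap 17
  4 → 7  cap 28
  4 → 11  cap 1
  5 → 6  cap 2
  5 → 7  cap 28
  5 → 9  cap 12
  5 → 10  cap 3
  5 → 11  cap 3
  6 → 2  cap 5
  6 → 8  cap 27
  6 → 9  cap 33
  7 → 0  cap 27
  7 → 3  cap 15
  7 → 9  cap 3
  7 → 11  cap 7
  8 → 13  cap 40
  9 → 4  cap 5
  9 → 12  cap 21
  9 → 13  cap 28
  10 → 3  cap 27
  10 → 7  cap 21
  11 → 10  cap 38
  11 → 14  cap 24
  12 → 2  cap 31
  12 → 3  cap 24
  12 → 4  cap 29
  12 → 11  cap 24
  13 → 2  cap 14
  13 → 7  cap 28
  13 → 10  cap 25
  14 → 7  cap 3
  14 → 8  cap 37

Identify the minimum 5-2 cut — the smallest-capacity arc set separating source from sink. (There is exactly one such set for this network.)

Min-cut arcs: {(1,12), (5,6), (5,9), (7,9), (13,2)} (total capacity 38)

augment #1: 5→6→2 push 2
augment #2: 5→9→12→2 push 12
augment #3: 5→7→0→13→2 push 14
augment #4: 5→7→9→12→2 push 3
augment #5: 5→7→0→1→12→2 push 7
max flow = 38; residual-reachable set from 5 gives S-side
cut edges (S→T): {(1,12), (5,6), (5,9), (7,9), (13,2)} total cap 38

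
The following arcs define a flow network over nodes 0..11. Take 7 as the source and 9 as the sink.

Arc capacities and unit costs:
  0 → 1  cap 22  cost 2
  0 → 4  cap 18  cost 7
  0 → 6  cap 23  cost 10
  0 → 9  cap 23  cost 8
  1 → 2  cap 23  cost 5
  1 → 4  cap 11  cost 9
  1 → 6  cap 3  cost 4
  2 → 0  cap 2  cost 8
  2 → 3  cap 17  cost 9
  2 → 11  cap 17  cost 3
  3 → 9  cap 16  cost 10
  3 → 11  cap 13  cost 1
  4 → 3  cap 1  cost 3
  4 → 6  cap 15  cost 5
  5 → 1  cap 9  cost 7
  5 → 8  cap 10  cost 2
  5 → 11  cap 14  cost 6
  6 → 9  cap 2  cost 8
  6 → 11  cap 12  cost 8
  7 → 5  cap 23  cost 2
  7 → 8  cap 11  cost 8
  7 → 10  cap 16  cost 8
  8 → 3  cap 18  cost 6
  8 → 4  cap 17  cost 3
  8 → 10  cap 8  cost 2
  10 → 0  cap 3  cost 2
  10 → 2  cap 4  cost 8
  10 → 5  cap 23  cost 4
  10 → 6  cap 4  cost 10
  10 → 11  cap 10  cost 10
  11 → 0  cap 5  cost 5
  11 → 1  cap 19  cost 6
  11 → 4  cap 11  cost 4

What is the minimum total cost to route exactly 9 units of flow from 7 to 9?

shortest-cost path #1: 7→5→8→10→0→9 push 3 @ unit cost 16 (adds 48)
shortest-cost path #2: 7→5→8→3→9 push 6 @ unit cost 20 (adds 120)
total cost = 168

Minimum cost for 9 units: 168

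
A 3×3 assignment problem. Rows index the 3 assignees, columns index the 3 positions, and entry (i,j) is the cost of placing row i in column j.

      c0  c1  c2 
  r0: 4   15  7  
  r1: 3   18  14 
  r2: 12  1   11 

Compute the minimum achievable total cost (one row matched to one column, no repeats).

optimal assignment: row0→col2 (cost 7), row1→col0 (cost 3), row2→col1 (cost 1)
total = 7 + 3 + 1 = 11

Minimum assignment cost: 11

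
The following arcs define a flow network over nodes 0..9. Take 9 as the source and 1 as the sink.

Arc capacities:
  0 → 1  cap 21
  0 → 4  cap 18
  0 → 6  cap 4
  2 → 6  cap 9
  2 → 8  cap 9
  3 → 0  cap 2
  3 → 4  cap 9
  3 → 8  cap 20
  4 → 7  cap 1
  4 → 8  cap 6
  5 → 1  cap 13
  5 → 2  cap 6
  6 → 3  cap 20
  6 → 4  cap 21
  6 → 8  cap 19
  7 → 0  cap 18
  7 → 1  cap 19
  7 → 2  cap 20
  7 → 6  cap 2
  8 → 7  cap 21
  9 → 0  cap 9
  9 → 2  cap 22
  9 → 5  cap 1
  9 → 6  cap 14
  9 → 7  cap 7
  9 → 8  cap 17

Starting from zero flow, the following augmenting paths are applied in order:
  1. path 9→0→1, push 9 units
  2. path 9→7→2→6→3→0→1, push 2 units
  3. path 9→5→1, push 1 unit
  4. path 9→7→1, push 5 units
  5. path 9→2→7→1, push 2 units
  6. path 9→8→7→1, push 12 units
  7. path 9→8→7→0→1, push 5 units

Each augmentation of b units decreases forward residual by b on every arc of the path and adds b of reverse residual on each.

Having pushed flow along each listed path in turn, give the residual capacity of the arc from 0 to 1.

after path 1 (9→0→1, push 9): res(0,1)=12
after path 2 (9→7→2→6→3→0→1, push 2): res(0,1)=10
after path 3 (9→5→1, push 1): res(0,1)=10
after path 4 (9→7→1, push 5): res(0,1)=10
after path 5 (9→2→7→1, push 2): res(0,1)=10
after path 6 (9→8→7→1, push 12): res(0,1)=10
after path 7 (9→8→7→0→1, push 5): res(0,1)=5

Residual capacity of (0,1): 5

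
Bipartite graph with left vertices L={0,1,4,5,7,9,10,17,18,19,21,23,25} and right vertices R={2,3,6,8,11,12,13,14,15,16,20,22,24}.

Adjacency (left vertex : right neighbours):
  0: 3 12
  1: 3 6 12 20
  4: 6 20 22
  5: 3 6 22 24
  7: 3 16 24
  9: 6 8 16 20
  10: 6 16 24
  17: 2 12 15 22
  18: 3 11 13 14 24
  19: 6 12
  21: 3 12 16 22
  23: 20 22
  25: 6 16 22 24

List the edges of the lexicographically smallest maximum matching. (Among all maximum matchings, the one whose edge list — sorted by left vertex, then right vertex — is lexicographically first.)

|M| = 10 (so the lex-smallest maximum matching has 10 edges)
process left vertices in ascending order; for each, take the smallest-labelled available neighbour that still permits 10 edges overall, or leave it unmatched if none does
lex-smallest matching: {0-3, 1-6, 4-20, 5-22, 7-16, 9-8, 10-24, 17-2, 18-11, 19-12}

Lex-smallest maximum matching: {(0,3), (1,6), (4,20), (5,22), (7,16), (9,8), (10,24), (17,2), (18,11), (19,12)}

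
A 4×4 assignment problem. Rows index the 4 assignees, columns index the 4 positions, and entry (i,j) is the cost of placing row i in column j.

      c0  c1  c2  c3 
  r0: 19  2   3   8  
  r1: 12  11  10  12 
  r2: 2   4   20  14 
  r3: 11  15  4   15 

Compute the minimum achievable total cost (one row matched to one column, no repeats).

optimal assignment: row0→col1 (cost 2), row1→col3 (cost 12), row2→col0 (cost 2), row3→col2 (cost 4)
total = 2 + 12 + 2 + 4 = 20

Minimum assignment cost: 20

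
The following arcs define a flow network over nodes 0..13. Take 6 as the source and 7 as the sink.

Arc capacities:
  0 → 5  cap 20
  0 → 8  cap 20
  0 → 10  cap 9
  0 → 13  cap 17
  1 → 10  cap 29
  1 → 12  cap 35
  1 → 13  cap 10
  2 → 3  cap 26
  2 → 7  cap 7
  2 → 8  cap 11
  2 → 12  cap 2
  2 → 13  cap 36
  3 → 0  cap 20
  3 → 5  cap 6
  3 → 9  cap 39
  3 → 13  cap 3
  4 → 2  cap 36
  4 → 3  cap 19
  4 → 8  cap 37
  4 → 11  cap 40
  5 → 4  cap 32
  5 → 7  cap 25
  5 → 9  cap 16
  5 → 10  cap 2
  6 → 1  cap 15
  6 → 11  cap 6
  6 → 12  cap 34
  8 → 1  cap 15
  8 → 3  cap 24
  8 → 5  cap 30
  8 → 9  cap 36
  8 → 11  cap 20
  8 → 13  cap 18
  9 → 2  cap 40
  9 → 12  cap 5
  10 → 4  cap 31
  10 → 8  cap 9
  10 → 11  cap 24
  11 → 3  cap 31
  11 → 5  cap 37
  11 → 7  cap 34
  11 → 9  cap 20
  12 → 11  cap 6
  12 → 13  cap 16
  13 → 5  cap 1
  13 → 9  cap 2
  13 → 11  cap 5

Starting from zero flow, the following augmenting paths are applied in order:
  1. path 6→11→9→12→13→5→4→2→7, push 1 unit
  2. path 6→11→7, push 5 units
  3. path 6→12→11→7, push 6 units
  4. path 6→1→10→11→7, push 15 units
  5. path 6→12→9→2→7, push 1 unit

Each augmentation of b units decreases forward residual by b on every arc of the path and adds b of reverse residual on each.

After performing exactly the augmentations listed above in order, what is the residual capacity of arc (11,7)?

Residual capacity of (11,7): 8

after path 1 (6→11→9→12→13→5→4→2→7, push 1): res(11,7)=34
after path 2 (6→11→7, push 5): res(11,7)=29
after path 3 (6→12→11→7, push 6): res(11,7)=23
after path 4 (6→1→10→11→7, push 15): res(11,7)=8
after path 5 (6→12→9→2→7, push 1): res(11,7)=8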